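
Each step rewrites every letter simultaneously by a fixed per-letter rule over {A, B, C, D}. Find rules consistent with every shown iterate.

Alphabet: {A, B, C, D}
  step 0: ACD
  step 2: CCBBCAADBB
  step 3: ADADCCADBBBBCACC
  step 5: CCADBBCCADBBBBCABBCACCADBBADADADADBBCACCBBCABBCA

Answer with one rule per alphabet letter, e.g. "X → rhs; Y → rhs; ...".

A->BB, B->C, C->AD, D->CA

  step 2 ⇒ step 3: CCBBCAADBB ⇒ AD·AD·C·C·AD·BB·BB·CA·C·C
    A ↦ BB
    B ↦ C
    C ↦ AD
    D ↦ CA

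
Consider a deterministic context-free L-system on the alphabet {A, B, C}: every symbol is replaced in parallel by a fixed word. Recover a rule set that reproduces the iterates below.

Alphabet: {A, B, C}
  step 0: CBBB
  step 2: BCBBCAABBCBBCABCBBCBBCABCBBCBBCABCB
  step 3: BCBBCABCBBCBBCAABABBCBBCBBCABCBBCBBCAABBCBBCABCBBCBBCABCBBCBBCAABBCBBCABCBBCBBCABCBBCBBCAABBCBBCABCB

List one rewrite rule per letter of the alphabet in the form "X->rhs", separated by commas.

  step 2 ⇒ step 3: BCBBCAABBCBBCABCBBCBBCABCBBCBBCABCB ⇒ BCB·BCA·BCB·BCB·BCA·AB·AB·BCB·BCB·BCA·BCB·BCB·BCA·AB·BCB·BCA·BCB·BCB·BCA·BCB·BCB·BCA·AB·BCB·BCA·BCB·BCB·BCA·BCB·BCB·BCA·AB·BCB·BCA·BCB
    A ↦ AB
    B ↦ BCB
    C ↦ BCA

A->AB, B->BCB, C->BCA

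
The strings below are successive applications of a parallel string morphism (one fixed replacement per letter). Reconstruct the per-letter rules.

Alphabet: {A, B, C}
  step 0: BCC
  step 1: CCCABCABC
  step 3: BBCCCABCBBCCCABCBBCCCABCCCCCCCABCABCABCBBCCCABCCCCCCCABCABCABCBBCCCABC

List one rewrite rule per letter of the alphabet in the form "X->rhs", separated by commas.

  step 0 ⇒ step 1: BCC ⇒ CCC·ABC·ABC
    B ↦ CCC
    C ↦ ABC
    A ↦ BB  (constrained at step 1)

A->BB, B->CCC, C->ABC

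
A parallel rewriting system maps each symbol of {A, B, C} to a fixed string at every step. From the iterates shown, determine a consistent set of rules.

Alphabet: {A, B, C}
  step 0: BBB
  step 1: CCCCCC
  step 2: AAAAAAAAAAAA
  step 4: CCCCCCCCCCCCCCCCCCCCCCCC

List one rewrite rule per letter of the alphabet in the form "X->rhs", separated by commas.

  step 1 ⇒ step 2: CCCCCC ⇒ AA·AA·AA·AA·AA·AA
    C ↦ AA
    A ↦ B  (constrained at step 2)
  step 0 ⇒ step 1: BBB ⇒ CC·CC·CC
    B ↦ CC

A->B, B->CC, C->AA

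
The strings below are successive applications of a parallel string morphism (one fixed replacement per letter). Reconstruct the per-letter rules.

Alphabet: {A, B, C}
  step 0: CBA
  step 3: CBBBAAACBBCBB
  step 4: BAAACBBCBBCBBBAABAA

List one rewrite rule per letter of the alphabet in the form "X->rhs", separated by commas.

A->CBB, B->A, C->B

  step 3 ⇒ step 4: CBBBAAACBBCBB ⇒ B·A·A·A·CBB·CBB·CBB·B·A·A·B·A·A
    A ↦ CBB
    B ↦ A
    C ↦ B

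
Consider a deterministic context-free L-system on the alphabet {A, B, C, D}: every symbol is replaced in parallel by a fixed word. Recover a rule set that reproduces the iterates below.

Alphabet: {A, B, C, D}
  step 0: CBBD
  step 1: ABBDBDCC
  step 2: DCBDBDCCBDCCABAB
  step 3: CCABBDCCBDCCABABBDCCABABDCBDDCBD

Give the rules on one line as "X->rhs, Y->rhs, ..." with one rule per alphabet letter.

  step 2 ⇒ step 3: DCBDBDCCBDCCABAB ⇒ CC·AB·BD·CC·BD·CC·AB·AB·BD·CC·AB·AB·DC·BD·DC·BD
    A ↦ DC
    B ↦ BD
    C ↦ AB
    D ↦ CC

A->DC, B->BD, C->AB, D->CC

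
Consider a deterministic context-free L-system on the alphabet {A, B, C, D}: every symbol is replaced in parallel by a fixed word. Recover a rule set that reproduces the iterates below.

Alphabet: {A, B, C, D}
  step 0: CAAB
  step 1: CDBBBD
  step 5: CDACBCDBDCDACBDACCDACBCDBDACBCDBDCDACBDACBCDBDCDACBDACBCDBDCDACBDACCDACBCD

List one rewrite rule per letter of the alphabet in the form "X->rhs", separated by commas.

A->B, B->BD, C->CD, D->AC

  step 0 ⇒ step 1: CAAB ⇒ CD·B·B·BD
    A ↦ B
    B ↦ BD
    C ↦ CD
    D ↦ AC  (constrained at step 1)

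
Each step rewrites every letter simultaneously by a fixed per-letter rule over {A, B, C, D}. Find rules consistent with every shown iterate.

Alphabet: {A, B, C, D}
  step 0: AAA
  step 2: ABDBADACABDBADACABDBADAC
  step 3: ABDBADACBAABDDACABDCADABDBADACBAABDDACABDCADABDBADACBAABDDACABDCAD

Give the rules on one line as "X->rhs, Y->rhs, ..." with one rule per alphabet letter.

A->ABD, B->BA, C->CAD, D->DAC

  step 2 ⇒ step 3: ABDBADACABDBADACABDBADAC ⇒ ABD·BA·DAC·BA·ABD·DAC·ABD·CAD·ABD·BA·DAC·BA·ABD·DAC·ABD·CAD·ABD·BA·DAC·BA·ABD·DAC·ABD·CAD
    A ↦ ABD
    B ↦ BA
    C ↦ CAD
    D ↦ DAC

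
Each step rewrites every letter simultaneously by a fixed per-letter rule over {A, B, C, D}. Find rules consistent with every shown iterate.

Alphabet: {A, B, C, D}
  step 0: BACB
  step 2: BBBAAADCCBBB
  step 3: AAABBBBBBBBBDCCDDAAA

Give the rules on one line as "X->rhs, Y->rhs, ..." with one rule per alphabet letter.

A->BBB, B->A, C->D, D->DCC

  step 2 ⇒ step 3: BBBAAADCCBBB ⇒ A·A·A·BBB·BBB·BBB·DCC·D·D·A·A·A
    A ↦ BBB
    B ↦ A
    C ↦ D
    D ↦ DCC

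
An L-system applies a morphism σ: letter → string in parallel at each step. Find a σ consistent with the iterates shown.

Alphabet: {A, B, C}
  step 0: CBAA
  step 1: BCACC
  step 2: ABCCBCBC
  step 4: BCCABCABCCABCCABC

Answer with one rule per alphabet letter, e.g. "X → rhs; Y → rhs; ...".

  step 1 ⇒ step 2: BCACC ⇒ A·BC·C·BC·BC
    A ↦ C
    B ↦ A
    C ↦ BC

A->C, B->A, C->BC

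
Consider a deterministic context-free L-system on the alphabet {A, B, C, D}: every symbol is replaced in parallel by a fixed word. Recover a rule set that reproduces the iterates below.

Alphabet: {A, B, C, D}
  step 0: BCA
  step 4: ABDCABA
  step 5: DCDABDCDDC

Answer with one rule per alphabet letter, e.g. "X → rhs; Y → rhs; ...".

A->DC, B->D, C->B, D->A

  step 4 ⇒ step 5: ABDCABA ⇒ DC·D·A·B·DC·D·DC
    A ↦ DC
    B ↦ D
    C ↦ B
    D ↦ A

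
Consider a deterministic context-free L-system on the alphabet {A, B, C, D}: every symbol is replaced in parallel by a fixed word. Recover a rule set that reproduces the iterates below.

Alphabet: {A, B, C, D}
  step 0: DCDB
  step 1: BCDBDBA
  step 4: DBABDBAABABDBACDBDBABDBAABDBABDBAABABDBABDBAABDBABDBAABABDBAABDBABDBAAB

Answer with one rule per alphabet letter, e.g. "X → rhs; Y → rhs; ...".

A->AB, B->DBA, C->CD, D->B

  step 0 ⇒ step 1: DCDB ⇒ B·CD·B·DBA
    B ↦ DBA
    C ↦ CD
    D ↦ B
    A ↦ AB  (constrained at step 1)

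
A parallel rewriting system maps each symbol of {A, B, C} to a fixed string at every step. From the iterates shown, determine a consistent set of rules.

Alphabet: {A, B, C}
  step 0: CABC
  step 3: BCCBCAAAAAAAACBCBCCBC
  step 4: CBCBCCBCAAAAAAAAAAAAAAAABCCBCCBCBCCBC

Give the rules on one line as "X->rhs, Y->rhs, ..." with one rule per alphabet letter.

  step 3 ⇒ step 4: BCCBCAAAAAAAACBCBCCBC ⇒ C·BC·BC·C·BC·AA·AA·AA·AA·AA·AA·AA·AA·BC·C·BC·C·BC·BC·C·BC
    A ↦ AA
    B ↦ C
    C ↦ BC

A->AA, B->C, C->BC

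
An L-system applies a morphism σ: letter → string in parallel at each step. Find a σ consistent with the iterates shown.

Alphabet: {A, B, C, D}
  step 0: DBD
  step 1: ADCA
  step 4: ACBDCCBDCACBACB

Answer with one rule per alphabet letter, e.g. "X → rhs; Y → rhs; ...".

  step 0 ⇒ step 1: DBD ⇒ A·DC·A
    B ↦ DC
    D ↦ A
    A ↦ B  (constrained at step 1)
    C ↦ CB  (constrained at step 1)

A->B, B->DC, C->CB, D->A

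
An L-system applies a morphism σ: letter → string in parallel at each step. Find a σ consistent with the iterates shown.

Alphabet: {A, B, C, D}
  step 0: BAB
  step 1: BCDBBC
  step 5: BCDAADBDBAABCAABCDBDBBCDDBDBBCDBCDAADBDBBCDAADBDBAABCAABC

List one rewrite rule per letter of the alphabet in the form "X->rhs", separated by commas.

  step 0 ⇒ step 1: BAB ⇒ BC·DB·BC
    A ↦ DB
    B ↦ BC
    C ↦ D  (constrained at step 1)
    D ↦ AA  (constrained at step 1)

A->DB, B->BC, C->D, D->AA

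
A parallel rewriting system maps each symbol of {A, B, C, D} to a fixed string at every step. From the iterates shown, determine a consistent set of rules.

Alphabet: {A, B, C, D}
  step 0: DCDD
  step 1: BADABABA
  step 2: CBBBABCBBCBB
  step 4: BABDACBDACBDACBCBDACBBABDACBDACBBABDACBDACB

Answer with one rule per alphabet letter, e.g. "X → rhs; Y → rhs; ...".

A->B, B->CB, C->DA, D->BA

  step 1 ⇒ step 2: BADABABA ⇒ CB·B·BA·B·CB·B·CB·B
    A ↦ B
    B ↦ CB
    D ↦ BA
  step 0 ⇒ step 1: DCDD ⇒ BA·DA·BA·BA
    C ↦ DA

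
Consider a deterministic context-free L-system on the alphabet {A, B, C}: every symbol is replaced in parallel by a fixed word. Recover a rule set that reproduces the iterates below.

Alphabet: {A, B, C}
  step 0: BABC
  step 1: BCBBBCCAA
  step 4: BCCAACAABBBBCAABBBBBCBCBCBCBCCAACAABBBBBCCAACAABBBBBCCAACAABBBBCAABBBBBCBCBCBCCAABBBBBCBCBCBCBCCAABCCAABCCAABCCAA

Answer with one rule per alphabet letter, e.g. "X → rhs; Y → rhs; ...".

  step 0 ⇒ step 1: BABC ⇒ BC·BB·BC·CAA
    A ↦ BB
    B ↦ BC
    C ↦ CAA

A->BB, B->BC, C->CAA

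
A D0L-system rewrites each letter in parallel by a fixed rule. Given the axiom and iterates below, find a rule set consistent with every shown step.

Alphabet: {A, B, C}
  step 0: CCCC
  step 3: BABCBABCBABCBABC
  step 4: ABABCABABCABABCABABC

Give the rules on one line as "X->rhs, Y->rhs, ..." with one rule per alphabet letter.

A->B, B->A, C->BC

  step 3 ⇒ step 4: BABCBABCBABCBABC ⇒ A·B·A·BC·A·B·A·BC·A·B·A·BC·A·B·A·BC
    A ↦ B
    B ↦ A
    C ↦ BC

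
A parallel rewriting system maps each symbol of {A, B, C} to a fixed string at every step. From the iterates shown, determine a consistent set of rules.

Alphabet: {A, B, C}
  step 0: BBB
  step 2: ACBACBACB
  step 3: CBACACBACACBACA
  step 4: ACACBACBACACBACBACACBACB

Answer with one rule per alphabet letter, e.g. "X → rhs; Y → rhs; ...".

  step 3 ⇒ step 4: CBACACBACACBACA ⇒ A·CA·CB·A·CB·A·CA·CB·A·CB·A·CA·CB·A·CB
    A ↦ CB
    B ↦ CA
    C ↦ A

A->CB, B->CA, C->A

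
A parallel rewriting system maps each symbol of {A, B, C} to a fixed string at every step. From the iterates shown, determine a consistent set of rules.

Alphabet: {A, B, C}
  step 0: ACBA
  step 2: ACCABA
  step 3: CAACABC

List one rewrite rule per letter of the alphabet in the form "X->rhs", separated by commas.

  step 2 ⇒ step 3: ACCABA ⇒ C·A·A·C·AB·C
    A ↦ C
    B ↦ AB
    C ↦ A

A->C, B->AB, C->A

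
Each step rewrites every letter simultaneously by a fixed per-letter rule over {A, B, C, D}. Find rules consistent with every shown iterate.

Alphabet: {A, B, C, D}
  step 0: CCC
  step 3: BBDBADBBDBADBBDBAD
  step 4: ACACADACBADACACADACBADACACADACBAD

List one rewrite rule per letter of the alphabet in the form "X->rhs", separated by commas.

  step 3 ⇒ step 4: BBDBADBBDBADBBDBAD ⇒ AC·AC·AD·AC·B·AD·AC·AC·AD·AC·B·AD·AC·AC·AD·AC·B·AD
    A ↦ B
    B ↦ AC
    D ↦ AD
    C ↦ BD  (constrained at step 0)

A->B, B->AC, C->BD, D->AD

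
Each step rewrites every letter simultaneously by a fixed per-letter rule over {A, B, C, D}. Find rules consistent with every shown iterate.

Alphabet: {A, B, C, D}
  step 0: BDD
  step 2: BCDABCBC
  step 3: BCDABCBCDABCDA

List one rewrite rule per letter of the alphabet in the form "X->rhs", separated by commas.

  step 2 ⇒ step 3: BCDABCBC ⇒ BC·DA·B·C·BC·DA·BC·DA
    A ↦ C
    B ↦ BC
    C ↦ DA
    D ↦ B

A->C, B->BC, C->DA, D->B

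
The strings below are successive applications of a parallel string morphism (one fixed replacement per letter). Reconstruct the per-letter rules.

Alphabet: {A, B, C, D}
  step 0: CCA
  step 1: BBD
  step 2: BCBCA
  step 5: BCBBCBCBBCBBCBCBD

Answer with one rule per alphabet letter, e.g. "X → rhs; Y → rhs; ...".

  step 1 ⇒ step 2: BBD ⇒ BC·BC·A
    B ↦ BC
    D ↦ A
  step 0 ⇒ step 1: CCA ⇒ B·B·D
    A ↦ D
  step 0 ⇒ step 1: CCA ⇒ B·B·D
    C ↦ B

A->D, B->BC, C->B, D->A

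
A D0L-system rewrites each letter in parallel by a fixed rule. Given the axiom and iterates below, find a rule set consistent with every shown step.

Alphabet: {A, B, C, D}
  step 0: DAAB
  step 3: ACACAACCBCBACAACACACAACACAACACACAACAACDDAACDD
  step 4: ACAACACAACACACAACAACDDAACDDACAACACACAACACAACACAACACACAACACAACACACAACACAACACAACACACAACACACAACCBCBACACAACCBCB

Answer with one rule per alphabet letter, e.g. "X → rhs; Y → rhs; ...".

A->AC, B->DD, C->AAC, D->CB

  step 3 ⇒ step 4: ACACAACCBCBACAACACACAACACAACACACAACAACDDAACDD ⇒ AC·AAC·AC·AAC·AC·AC·AAC·AAC·DD·AAC·DD·AC·AAC·AC·AC·AAC·AC·AAC·AC·AAC·AC·AC·AAC·AC·AAC·AC·AC·AAC·AC·AAC·AC·AAC·AC·AC·AAC·AC·AC·AAC·CB·CB·AC·AC·AAC·CB·CB
    A ↦ AC
    B ↦ DD
    C ↦ AAC
    D ↦ CB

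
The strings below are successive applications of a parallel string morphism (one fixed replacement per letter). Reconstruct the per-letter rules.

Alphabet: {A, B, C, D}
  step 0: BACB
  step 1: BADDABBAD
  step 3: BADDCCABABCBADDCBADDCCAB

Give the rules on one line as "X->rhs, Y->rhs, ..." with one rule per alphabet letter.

A->D, B->BAD, C->AB, D->C

  step 0 ⇒ step 1: BACB ⇒ BAD·D·AB·BAD
    A ↦ D
    B ↦ BAD
    C ↦ AB
    D ↦ C  (constrained at step 1)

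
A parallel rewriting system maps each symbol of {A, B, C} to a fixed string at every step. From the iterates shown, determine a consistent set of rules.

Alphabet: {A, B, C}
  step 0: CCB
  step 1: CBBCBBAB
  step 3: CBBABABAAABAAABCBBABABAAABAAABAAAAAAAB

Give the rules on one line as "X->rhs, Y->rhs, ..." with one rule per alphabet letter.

A->AA, B->AB, C->CBB

  step 0 ⇒ step 1: CCB ⇒ CBB·CBB·AB
    B ↦ AB
    C ↦ CBB
    A ↦ AA  (constrained at step 1)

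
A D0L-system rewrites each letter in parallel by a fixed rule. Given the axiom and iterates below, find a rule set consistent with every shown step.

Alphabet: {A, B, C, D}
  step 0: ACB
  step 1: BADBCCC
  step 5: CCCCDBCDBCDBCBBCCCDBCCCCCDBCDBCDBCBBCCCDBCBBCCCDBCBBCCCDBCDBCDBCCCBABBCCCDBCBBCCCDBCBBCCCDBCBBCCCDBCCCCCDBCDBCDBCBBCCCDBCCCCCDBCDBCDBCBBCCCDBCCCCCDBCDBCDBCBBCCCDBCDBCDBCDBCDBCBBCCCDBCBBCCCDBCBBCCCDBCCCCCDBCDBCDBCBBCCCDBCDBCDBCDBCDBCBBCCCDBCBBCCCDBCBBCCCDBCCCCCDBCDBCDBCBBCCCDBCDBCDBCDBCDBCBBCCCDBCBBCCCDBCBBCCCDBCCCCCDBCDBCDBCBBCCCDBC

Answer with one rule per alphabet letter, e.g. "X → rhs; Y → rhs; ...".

A->BA, B->CC, C->DBC, D->BBC

  step 0 ⇒ step 1: ACB ⇒ BA·DBC·CC
    A ↦ BA
    B ↦ CC
    C ↦ DBC
    D ↦ BBC  (constrained at step 1)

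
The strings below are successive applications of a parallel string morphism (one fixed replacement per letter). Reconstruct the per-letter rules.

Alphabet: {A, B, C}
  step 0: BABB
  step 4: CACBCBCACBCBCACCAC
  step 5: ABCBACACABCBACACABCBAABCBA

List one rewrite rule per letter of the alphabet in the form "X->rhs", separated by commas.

A->BCB, B->C, C->A

  step 4 ⇒ step 5: CACBCBCACBCBCACCAC ⇒ A·BCB·A·C·A·C·A·BCB·A·C·A·C·A·BCB·A·A·BCB·A
    A ↦ BCB
    B ↦ C
    C ↦ A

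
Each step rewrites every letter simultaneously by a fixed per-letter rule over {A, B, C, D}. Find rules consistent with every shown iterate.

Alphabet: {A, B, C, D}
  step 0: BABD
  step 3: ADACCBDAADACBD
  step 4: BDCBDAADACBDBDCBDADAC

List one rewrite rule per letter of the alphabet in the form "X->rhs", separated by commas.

A->BD, B->DA, C->A, D->C

  step 3 ⇒ step 4: ADACCBDAADACBD ⇒ BD·C·BD·A·A·DA·C·BD·BD·C·BD·A·DA·C
    A ↦ BD
    B ↦ DA
    C ↦ A
    D ↦ C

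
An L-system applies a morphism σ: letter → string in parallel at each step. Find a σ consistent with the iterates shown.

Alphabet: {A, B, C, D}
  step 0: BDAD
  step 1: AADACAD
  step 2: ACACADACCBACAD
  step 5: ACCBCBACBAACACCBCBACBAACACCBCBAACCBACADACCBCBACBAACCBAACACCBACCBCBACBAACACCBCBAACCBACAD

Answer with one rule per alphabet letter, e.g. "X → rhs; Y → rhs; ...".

  step 1 ⇒ step 2: AADACAD ⇒ AC·AC·AD·AC·CB·AC·AD
    A ↦ AC
    C ↦ CB
    D ↦ AD
  step 0 ⇒ step 1: BDAD ⇒ A·AD·AC·AD
    B ↦ A

A->AC, B->A, C->CB, D->AD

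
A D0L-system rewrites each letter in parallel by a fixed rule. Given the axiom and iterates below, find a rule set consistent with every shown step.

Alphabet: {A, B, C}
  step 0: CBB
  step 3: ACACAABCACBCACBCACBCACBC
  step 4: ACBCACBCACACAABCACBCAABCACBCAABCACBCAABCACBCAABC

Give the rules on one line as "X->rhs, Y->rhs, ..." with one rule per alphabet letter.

  step 3 ⇒ step 4: ACACAABCACBCACBCACBCACBC ⇒ AC·BC·AC·BC·AC·AC·AA·BC·AC·BC·AA·BC·AC·BC·AA·BC·AC·BC·AA·BC·AC·BC·AA·BC
    A ↦ AC
    B ↦ AA
    C ↦ BC

A->AC, B->AA, C->BC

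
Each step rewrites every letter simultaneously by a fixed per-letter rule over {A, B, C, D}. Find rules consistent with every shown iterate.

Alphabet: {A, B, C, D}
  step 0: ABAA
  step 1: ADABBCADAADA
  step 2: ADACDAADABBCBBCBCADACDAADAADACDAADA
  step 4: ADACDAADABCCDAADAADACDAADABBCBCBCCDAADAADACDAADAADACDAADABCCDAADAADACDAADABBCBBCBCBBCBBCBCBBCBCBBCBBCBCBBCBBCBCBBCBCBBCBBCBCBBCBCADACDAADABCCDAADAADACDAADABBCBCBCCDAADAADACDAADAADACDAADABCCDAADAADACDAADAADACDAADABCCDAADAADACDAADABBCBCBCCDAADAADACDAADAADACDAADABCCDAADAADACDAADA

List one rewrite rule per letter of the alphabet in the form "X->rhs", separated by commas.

A->ADA, B->BBC, C->BC, D->CDA

  step 1 ⇒ step 2: ADABBCADAADA ⇒ ADA·CDA·ADA·BBC·BBC·BC·ADA·CDA·ADA·ADA·CDA·ADA
    A ↦ ADA
    B ↦ BBC
    C ↦ BC
    D ↦ CDA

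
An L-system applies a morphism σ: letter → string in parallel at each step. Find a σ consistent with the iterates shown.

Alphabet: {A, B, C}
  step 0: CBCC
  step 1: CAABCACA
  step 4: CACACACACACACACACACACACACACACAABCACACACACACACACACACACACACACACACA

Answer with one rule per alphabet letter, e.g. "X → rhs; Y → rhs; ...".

  step 0 ⇒ step 1: CBCC ⇒ CA·AB·CA·CA
    B ↦ AB
    C ↦ CA
    A ↦ CA  (constrained at step 1)

A->CA, B->AB, C->CA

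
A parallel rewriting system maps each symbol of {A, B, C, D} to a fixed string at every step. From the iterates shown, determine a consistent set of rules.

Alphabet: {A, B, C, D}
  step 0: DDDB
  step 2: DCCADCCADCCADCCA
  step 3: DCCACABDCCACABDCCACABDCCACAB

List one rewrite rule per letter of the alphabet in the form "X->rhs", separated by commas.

A->B, B->DC, C->CA, D->DC

  step 2 ⇒ step 3: DCCADCCADCCADCCA ⇒ DC·CA·CA·B·DC·CA·CA·B·DC·CA·CA·B·DC·CA·CA·B
    A ↦ B
    C ↦ CA
    D ↦ DC
    B ↦ DC  (constrained at step 0)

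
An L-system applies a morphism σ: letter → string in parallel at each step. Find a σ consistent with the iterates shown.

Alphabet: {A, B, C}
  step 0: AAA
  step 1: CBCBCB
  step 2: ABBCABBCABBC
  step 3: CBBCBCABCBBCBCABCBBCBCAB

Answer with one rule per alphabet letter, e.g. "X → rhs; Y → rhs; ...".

  step 2 ⇒ step 3: ABBCABBCABBC ⇒ CB·BC·BC·AB·CB·BC·BC·AB·CB·BC·BC·AB
    A ↦ CB
    B ↦ BC
    C ↦ AB

A->CB, B->BC, C->AB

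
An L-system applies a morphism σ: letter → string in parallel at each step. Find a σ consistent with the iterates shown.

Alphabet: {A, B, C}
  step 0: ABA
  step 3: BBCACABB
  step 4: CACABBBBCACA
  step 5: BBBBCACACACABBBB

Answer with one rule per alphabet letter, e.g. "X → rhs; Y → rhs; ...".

A->B, B->CA, C->B

  step 4 ⇒ step 5: CACABBBBCACA ⇒ B·B·B·B·CA·CA·CA·CA·B·B·B·B
    A ↦ B
    B ↦ CA
    C ↦ B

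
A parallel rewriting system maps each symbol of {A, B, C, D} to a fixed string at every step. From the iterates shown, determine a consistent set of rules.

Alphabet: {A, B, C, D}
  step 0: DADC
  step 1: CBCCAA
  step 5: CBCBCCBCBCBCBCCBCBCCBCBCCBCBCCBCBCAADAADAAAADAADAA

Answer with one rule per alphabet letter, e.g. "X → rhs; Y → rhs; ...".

  step 0 ⇒ step 1: DADC ⇒ C·BC·C·AA
    A ↦ BC
    C ↦ AA
    D ↦ C
    B ↦ D  (constrained at step 1)

A->BC, B->D, C->AA, D->C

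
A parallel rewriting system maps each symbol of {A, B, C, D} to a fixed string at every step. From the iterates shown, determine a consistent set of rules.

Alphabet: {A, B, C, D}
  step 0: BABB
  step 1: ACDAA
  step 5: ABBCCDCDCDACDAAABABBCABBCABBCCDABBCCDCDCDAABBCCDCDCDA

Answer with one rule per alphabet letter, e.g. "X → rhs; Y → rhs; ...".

  step 0 ⇒ step 1: BABB ⇒ A·CD·A·A
    A ↦ CD
    B ↦ A
    C ↦ AB  (constrained at step 1)
    D ↦ BC  (constrained at step 1)

A->CD, B->A, C->AB, D->BC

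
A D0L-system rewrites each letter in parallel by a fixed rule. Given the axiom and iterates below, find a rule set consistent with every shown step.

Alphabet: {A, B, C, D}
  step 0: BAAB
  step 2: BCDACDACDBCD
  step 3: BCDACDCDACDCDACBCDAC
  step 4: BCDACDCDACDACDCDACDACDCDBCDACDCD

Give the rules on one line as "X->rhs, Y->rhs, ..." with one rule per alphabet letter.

A->DC, B->BC, C->D, D->AC

  step 3 ⇒ step 4: BCDACDCDACDCDACBCDAC ⇒ BC·D·AC·DC·D·AC·D·AC·DC·D·AC·D·AC·DC·D·BC·D·AC·DC·D
    A ↦ DC
    B ↦ BC
    C ↦ D
    D ↦ AC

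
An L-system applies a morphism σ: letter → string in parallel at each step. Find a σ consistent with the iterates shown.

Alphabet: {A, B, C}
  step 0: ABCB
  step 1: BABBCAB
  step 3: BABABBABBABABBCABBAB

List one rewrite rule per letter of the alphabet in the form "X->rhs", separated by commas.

  step 0 ⇒ step 1: ABCB ⇒ B·AB·BC·AB
    A ↦ B
    B ↦ AB
    C ↦ BC

A->B, B->AB, C->BC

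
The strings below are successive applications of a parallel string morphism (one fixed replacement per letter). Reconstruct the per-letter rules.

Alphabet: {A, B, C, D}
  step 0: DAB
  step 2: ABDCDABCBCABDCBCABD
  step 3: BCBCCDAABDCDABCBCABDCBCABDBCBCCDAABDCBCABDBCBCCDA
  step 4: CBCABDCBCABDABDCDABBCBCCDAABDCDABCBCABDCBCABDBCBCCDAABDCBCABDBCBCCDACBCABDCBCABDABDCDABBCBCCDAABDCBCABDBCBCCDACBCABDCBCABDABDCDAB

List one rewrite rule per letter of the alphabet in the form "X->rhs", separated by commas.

  step 3 ⇒ step 4: BCBCCDAABDCDABCBCABDCBCABDBCBCCDAABDCBCABDBCBCCDA ⇒ CBC·ABD·CBC·ABD·ABD·CDA·B·B·CBC·CDA·ABD·CDA·B·CBC·ABD·CBC·ABD·B·CBC·CDA·ABD·CBC·ABD·B·CBC·CDA·CBC·ABD·CBC·ABD·ABD·CDA·B·B·CBC·CDA·ABD·CBC·ABD·B·CBC·CDA·CBC·ABD·CBC·ABD·ABD·CDA·B
    A ↦ B
    B ↦ CBC
    C ↦ ABD
    D ↦ CDA

A->B, B->CBC, C->ABD, D->CDA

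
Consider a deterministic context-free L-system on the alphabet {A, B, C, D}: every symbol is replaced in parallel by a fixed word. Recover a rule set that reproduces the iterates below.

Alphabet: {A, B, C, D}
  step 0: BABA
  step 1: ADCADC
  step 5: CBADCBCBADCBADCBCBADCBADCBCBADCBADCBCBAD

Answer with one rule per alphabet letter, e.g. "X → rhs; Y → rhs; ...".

  step 0 ⇒ step 1: BABA ⇒ AD·C·AD·C
    A ↦ C
    B ↦ AD
    C ↦ CB  (constrained at step 1)
    D ↦ B  (constrained at step 1)

A->C, B->AD, C->CB, D->B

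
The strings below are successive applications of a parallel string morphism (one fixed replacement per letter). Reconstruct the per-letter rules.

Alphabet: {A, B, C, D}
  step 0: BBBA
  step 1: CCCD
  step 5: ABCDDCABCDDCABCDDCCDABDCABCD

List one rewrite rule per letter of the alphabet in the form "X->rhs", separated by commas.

A->D, B->C, C->AB, D->CD

  step 0 ⇒ step 1: BBBA ⇒ C·C·C·D
    A ↦ D
    B ↦ C
    C ↦ AB  (constrained at step 1)
    D ↦ CD  (constrained at step 1)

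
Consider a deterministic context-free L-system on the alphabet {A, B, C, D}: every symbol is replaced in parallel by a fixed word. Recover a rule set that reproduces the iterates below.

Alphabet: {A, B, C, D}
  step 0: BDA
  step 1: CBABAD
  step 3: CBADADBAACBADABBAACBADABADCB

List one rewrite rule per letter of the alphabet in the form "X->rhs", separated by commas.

A->AD, B->CB, C->BAA, D->AB

  step 0 ⇒ step 1: BDA ⇒ CB·AB·AD
    A ↦ AD
    B ↦ CB
    D ↦ AB
    C ↦ BAA  (constrained at step 1)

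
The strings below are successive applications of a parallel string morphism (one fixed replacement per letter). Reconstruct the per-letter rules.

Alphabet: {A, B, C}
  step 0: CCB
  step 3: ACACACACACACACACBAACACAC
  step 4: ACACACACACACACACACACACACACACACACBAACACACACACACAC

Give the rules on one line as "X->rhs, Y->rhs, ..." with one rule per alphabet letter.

A->AC, B->BA, C->AC

  step 3 ⇒ step 4: ACACACACACACACACBAACACAC ⇒ AC·AC·AC·AC·AC·AC·AC·AC·AC·AC·AC·AC·AC·AC·AC·AC·BA·AC·AC·AC·AC·AC·AC·AC
    A ↦ AC
    B ↦ BA
    C ↦ AC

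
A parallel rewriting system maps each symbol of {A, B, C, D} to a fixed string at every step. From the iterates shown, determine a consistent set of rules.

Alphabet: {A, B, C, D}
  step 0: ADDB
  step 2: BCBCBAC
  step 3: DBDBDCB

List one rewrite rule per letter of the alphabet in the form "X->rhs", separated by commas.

  step 2 ⇒ step 3: BCBCBAC ⇒ D·B·D·B·D·C·B
    A ↦ C
    B ↦ D
    C ↦ B
    D ↦ AC  (constrained at step 0)

A->C, B->D, C->B, D->AC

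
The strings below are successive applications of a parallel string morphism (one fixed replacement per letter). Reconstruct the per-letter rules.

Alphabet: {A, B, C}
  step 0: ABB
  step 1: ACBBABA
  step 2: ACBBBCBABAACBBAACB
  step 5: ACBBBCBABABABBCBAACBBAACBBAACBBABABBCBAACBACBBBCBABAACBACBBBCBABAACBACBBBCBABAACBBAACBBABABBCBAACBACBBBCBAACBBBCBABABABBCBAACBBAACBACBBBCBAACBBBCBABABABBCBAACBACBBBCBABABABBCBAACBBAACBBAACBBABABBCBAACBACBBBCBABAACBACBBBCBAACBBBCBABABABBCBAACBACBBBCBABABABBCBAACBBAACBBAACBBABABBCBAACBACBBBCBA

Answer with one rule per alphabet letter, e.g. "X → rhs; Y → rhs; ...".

A->ACB, B->BA, C->BBC

  step 1 ⇒ step 2: ACBBABA ⇒ ACB·BBC·BA·BA·ACB·BA·ACB
    A ↦ ACB
    B ↦ BA
    C ↦ BBC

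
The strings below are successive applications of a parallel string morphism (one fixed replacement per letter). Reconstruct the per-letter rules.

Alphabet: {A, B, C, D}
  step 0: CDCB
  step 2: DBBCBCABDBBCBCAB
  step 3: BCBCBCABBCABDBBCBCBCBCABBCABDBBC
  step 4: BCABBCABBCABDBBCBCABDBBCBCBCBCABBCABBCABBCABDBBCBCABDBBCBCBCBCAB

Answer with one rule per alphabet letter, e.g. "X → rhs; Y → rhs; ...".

A->DB, B->BC, C->AB, D->BC

  step 3 ⇒ step 4: BCBCBCABBCABDBBCBCBCBCABBCABDBBC ⇒ BC·AB·BC·AB·BC·AB·DB·BC·BC·AB·DB·BC·BC·BC·BC·AB·BC·AB·BC·AB·BC·AB·DB·BC·BC·AB·DB·BC·BC·BC·BC·AB
    A ↦ DB
    B ↦ BC
    C ↦ AB
    D ↦ BC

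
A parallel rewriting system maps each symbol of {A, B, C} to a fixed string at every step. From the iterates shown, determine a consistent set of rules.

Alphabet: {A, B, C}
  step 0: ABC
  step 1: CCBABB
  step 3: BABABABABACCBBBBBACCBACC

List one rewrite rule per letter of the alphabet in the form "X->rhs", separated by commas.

  step 0 ⇒ step 1: ABC ⇒ CC·BA·BB
    A ↦ CC
    B ↦ BA
    C ↦ BB

A->CC, B->BA, C->BB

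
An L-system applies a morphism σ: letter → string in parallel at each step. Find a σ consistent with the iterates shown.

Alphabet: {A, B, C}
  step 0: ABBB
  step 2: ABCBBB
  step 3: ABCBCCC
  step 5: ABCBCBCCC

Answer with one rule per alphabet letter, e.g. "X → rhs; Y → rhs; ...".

A->AB, B->C, C->B

  step 2 ⇒ step 3: ABCBBB ⇒ AB·C·B·C·C·C
    A ↦ AB
    B ↦ C
    C ↦ B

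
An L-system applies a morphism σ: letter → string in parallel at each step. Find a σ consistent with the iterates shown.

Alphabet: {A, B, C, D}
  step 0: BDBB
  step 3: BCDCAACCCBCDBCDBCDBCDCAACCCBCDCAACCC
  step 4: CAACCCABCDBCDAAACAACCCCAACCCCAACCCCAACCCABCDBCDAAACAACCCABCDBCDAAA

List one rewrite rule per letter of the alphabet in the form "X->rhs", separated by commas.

  step 3 ⇒ step 4: BCDCAACCCBCDBCDBCDBCDCAACCCBCDCAACCC ⇒ CA·A·CCC·A·BCD·BCD·A·A·A·CA·A·CCC·CA·A·CCC·CA·A·CCC·CA·A·CCC·A·BCD·BCD·A·A·A·CA·A·CCC·A·BCD·BCD·A·A·A
    A ↦ BCD
    B ↦ CA
    C ↦ A
    D ↦ CCC

A->BCD, B->CA, C->A, D->CCC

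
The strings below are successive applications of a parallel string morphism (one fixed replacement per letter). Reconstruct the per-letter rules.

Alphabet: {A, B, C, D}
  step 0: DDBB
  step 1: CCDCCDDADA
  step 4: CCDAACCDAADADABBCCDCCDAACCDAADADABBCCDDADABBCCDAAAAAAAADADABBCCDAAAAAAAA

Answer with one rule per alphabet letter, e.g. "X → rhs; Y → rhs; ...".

A->AA, B->DA, C->B, D->CCD

  step 0 ⇒ step 1: DDBB ⇒ CCD·CCD·DA·DA
    B ↦ DA
    D ↦ CCD
    A ↦ AA  (constrained at step 1)
    C ↦ B  (constrained at step 1)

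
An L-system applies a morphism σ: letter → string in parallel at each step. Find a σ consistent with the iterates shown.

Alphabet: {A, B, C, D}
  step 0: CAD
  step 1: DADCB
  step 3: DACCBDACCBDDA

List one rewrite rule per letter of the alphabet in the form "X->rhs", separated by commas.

  step 0 ⇒ step 1: CAD ⇒ DA·D·CB
    A ↦ D
    C ↦ DA
    D ↦ CB
    B ↦ C  (constrained at step 1)

A->D, B->C, C->DA, D->CB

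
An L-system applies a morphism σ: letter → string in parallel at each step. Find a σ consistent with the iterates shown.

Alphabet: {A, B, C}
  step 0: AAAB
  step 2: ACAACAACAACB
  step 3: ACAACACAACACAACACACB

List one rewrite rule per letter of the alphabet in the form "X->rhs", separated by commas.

  step 2 ⇒ step 3: ACAACAACAACB ⇒ AC·A·AC·AC·A·AC·AC·A·AC·AC·A·CB
    A ↦ AC
    B ↦ CB
    C ↦ A

A->AC, B->CB, C->A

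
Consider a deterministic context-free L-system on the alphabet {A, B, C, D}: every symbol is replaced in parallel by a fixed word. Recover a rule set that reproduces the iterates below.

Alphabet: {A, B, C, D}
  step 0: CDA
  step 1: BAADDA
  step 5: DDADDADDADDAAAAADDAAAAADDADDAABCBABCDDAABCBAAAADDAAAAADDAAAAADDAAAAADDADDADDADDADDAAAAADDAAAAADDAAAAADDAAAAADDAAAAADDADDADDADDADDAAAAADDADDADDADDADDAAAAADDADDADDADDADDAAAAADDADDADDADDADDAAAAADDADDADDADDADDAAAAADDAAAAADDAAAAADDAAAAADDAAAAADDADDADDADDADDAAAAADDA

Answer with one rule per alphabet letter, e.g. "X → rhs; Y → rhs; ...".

  step 0 ⇒ step 1: CDA ⇒ B·AA·DDA
    A ↦ DDA
    C ↦ B
    D ↦ AA
    B ↦ ABC  (constrained at step 1)

A->DDA, B->ABC, C->B, D->AA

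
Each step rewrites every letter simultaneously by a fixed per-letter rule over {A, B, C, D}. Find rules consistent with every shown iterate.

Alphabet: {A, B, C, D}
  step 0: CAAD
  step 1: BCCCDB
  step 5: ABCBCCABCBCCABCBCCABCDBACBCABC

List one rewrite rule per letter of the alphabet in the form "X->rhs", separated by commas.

A->C, B->A, C->BC, D->DB

  step 0 ⇒ step 1: CAAD ⇒ BC·C·C·DB
    A ↦ C
    C ↦ BC
    D ↦ DB
    B ↦ A  (constrained at step 1)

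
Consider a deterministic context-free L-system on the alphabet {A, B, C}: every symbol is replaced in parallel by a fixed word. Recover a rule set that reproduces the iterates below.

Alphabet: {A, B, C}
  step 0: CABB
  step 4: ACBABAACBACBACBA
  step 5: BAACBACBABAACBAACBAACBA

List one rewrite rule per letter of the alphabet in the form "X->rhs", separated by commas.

  step 4 ⇒ step 5: ACBABAACBACBACBA ⇒ BA·A·C·BA·C·BA·BA·A·C·BA·A·C·BA·A·C·BA
    A ↦ BA
    B ↦ C
    C ↦ A

A->BA, B->C, C->A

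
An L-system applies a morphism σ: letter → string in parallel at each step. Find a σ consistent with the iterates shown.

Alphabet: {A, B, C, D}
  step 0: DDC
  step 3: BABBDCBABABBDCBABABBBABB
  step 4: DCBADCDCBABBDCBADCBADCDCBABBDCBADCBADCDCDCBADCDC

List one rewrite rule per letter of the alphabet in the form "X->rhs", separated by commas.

  step 3 ⇒ step 4: BABBDCBABABBDCBABABBBABB ⇒ DC·BA·DC·DC·BA·BB·DC·BA·DC·BA·DC·DC·BA·BB·DC·BA·DC·BA·DC·DC·DC·BA·DC·DC
    A ↦ BA
    B ↦ DC
    C ↦ BB
    D ↦ BA

A->BA, B->DC, C->BB, D->BA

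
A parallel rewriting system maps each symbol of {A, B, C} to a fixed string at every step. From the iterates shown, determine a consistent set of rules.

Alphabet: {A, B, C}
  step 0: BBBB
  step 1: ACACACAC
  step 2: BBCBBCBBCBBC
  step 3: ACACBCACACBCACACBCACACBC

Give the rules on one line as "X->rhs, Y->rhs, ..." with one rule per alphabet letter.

  step 2 ⇒ step 3: BBCBBCBBCBBC ⇒ AC·AC·BC·AC·AC·BC·AC·AC·BC·AC·AC·BC
    B ↦ AC
    C ↦ BC
  step 1 ⇒ step 2: ACACACAC ⇒ B·BC·B·BC·B·BC·B·BC
    A ↦ B

A->B, B->AC, C->BC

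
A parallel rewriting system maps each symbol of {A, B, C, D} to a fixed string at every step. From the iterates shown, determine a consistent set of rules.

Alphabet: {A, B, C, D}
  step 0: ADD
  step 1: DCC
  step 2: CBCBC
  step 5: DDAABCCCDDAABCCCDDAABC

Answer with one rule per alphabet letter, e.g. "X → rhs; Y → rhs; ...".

A->D, B->AA, C->BC, D->C

  step 1 ⇒ step 2: DCC ⇒ C·BC·BC
    C ↦ BC
    D ↦ C
  step 0 ⇒ step 1: ADD ⇒ D·C·C
    A ↦ D
    B ↦ AA  (constrained at step 2)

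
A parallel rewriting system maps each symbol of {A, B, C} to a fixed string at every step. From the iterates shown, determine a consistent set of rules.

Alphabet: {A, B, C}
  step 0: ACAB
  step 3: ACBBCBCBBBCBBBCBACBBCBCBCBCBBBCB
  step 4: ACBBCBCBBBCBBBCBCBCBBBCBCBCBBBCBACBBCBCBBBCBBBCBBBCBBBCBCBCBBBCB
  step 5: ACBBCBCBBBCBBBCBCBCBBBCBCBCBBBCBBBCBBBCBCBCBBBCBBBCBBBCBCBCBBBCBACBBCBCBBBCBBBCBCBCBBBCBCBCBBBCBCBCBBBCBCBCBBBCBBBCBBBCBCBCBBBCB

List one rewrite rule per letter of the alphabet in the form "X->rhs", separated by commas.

  step 4 ⇒ step 5: ACBBCBCBBBCBBBCBCBCBBBCBCBCBBBCBACBBCBCBBBCBBBCBBBCBBBCBCBCBBBCB ⇒ AC·BB·CB·CB·BB·CB·BB·CB·CB·CB·BB·CB·CB·CB·BB·CB·BB·CB·BB·CB·CB·CB·BB·CB·BB·CB·BB·CB·CB·CB·BB·CB·AC·BB·CB·CB·BB·CB·BB·CB·CB·CB·BB·CB·CB·CB·BB·CB·CB·CB·BB·CB·CB·CB·BB·CB·BB·CB·BB·CB·CB·CB·BB·CB
    A ↦ AC
    B ↦ CB
    C ↦ BB

A->AC, B->CB, C->BB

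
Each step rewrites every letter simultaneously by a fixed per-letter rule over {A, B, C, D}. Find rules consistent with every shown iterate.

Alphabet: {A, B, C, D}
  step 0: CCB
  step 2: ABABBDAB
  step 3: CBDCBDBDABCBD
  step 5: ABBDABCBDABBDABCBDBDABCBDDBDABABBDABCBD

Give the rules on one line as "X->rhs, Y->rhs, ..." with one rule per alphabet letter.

  step 2 ⇒ step 3: ABABBDAB ⇒ C·BD·C·BD·BD·AB·C·BD
    A ↦ C
    B ↦ BD
    D ↦ AB
    C ↦ D  (constrained at step 0)

A->C, B->BD, C->D, D->AB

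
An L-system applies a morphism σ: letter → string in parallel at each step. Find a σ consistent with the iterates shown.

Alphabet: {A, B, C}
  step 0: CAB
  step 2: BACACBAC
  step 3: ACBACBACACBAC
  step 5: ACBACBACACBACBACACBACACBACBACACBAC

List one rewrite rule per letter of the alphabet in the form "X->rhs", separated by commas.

  step 2 ⇒ step 3: BACACBAC ⇒ AC·B·AC·B·AC·AC·B·AC
    A ↦ B
    B ↦ AC
    C ↦ AC

A->B, B->AC, C->AC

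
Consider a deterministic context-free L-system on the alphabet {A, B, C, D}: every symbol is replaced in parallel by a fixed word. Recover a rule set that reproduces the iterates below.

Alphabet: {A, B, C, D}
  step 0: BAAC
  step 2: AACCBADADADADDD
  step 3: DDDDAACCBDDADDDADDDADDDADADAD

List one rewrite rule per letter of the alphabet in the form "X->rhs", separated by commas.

  step 2 ⇒ step 3: AACCBADADADADDD ⇒ DD·DD·A·A·CCB·DD·AD·DD·AD·DD·AD·DD·AD·AD·AD
    A ↦ DD
    B ↦ CCB
    C ↦ A
    D ↦ AD

A->DD, B->CCB, C->A, D->AD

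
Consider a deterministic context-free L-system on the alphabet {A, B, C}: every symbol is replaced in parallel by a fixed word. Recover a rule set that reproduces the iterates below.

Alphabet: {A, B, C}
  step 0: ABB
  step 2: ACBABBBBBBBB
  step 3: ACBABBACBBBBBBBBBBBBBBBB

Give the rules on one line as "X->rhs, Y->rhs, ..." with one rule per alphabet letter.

A->AC, B->BB, C->BA

  step 2 ⇒ step 3: ACBABBBBBBBB ⇒ AC·BA·BB·AC·BB·BB·BB·BB·BB·BB·BB·BB
    A ↦ AC
    B ↦ BB
    C ↦ BA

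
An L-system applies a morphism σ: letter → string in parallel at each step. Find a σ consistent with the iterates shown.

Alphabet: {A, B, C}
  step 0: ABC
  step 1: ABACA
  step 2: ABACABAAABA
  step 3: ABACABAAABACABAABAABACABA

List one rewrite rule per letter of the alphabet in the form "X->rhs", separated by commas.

  step 2 ⇒ step 3: ABACABAAABA ⇒ ABA·C·ABA·A·ABA·C·ABA·ABA·ABA·C·ABA
    A ↦ ABA
    B ↦ C
    C ↦ A

A->ABA, B->C, C->A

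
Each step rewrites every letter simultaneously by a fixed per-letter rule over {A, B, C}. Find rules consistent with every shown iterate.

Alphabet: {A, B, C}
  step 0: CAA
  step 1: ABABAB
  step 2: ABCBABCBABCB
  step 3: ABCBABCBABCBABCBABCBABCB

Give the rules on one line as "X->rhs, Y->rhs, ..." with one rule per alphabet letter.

A->AB, B->CB, C->AB

  step 2 ⇒ step 3: ABCBABCBABCB ⇒ AB·CB·AB·CB·AB·CB·AB·CB·AB·CB·AB·CB
    A ↦ AB
    B ↦ CB
    C ↦ AB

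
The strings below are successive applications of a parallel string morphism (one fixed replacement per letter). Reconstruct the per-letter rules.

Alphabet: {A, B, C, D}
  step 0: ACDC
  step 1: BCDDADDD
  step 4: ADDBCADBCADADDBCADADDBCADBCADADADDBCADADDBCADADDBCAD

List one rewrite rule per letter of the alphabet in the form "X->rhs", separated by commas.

  step 0 ⇒ step 1: ACDC ⇒ BC·DD·AD·DD
    A ↦ BC
    C ↦ DD
    D ↦ AD
    B ↦ A  (constrained at step 1)

A->BC, B->A, C->DD, D->AD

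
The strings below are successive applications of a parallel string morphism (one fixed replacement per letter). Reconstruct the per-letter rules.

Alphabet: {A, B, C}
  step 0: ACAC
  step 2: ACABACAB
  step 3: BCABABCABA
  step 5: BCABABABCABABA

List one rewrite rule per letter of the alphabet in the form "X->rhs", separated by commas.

  step 2 ⇒ step 3: ACABACAB ⇒ B·CA·B·A·B·CA·B·A
    A ↦ B
    B ↦ A
    C ↦ CA

A->B, B->A, C->CA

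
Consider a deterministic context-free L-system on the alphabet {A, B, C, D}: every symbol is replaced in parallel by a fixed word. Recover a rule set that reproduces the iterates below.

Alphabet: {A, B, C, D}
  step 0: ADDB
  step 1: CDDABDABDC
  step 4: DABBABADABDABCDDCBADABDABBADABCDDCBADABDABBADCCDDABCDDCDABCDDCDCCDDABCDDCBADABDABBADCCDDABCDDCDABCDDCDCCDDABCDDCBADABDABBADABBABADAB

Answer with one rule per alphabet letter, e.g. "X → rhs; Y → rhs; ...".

  step 0 ⇒ step 1: ADDB ⇒ CD·DAB·DAB·DC
    A ↦ CD
    B ↦ DC
    D ↦ DAB
    C ↦ BA  (constrained at step 1)

A->CD, B->DC, C->BA, D->DAB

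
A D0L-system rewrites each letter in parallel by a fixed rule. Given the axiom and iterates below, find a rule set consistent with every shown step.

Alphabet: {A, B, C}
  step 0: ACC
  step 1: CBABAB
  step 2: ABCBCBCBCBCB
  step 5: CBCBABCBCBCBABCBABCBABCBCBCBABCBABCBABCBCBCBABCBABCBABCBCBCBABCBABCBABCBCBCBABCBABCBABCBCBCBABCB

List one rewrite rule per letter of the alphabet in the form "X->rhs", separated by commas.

A->CB, B->CB, C->AB

  step 1 ⇒ step 2: CBABAB ⇒ AB·CB·CB·CB·CB·CB
    A ↦ CB
    B ↦ CB
    C ↦ AB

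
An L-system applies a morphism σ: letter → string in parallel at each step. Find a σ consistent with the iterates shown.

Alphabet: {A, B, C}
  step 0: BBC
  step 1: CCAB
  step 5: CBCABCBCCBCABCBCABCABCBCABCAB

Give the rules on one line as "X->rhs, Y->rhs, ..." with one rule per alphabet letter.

  step 0 ⇒ step 1: BBC ⇒ C·C·AB
    B ↦ C
    C ↦ AB
    A ↦ CB  (constrained at step 1)

A->CB, B->C, C->AB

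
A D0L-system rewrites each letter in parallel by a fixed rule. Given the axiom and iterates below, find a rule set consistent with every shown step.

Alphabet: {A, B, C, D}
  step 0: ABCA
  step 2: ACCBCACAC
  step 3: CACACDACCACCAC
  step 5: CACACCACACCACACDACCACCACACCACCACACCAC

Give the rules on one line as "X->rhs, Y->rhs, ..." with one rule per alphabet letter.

A->C, B->D, C->AC, D->CB

  step 2 ⇒ step 3: ACCBCACAC ⇒ C·AC·AC·D·AC·C·AC·C·AC
    A ↦ C
    B ↦ D
    C ↦ AC
    D ↦ CB  (constrained at step 3)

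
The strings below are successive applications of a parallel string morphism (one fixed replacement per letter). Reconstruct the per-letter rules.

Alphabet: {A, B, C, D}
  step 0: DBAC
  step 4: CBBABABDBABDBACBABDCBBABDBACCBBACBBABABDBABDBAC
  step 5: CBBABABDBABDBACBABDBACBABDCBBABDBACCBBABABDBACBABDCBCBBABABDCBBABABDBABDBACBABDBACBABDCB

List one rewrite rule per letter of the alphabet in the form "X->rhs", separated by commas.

A->BD, B->BA, C->CB, D->C

  step 4 ⇒ step 5: CBBABABDBABDBACBABDCBBABDBACCBBACBBABABDBABDBAC ⇒ CB·BA·BA·BD·BA·BD·BA·C·BA·BD·BA·C·BA·BD·CB·BA·BD·BA·C·CB·BA·BA·BD·BA·C·BA·BD·CB·CB·BA·BA·BD·CB·BA·BA·BD·BA·BD·BA·C·BA·BD·BA·C·BA·BD·CB
    A ↦ BD
    B ↦ BA
    C ↦ CB
    D ↦ C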